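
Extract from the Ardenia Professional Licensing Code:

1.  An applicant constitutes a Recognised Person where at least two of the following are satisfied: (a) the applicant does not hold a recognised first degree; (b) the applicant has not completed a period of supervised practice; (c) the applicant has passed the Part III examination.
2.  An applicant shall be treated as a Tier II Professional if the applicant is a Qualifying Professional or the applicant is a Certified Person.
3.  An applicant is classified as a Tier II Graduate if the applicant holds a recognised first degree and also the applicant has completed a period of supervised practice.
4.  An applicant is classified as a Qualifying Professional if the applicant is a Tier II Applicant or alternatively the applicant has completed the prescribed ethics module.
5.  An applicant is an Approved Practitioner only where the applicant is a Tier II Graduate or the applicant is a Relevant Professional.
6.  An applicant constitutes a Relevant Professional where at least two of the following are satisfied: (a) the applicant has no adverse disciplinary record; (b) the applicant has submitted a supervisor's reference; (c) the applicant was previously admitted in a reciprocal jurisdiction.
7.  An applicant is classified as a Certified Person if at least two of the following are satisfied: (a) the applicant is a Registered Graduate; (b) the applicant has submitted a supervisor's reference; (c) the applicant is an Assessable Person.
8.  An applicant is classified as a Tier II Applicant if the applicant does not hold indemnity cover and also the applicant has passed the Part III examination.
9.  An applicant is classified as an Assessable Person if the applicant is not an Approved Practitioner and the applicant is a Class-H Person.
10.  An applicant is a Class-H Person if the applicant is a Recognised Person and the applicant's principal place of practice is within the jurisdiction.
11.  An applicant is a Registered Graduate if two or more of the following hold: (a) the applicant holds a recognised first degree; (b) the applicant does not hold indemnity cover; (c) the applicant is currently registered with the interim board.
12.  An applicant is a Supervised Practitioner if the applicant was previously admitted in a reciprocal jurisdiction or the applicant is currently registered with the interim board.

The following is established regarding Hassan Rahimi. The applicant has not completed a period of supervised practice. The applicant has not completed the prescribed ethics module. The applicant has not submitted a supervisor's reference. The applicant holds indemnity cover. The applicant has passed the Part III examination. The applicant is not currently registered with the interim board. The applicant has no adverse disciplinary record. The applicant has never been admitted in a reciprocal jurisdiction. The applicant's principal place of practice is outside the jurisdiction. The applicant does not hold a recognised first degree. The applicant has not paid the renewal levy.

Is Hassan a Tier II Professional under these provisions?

Under paragraph 8: the applicant does not hold indemnity cover? no; and the applicant has passed the Part III examination? yes. So the applicant is not a Tier II Applicant.
Under paragraph 4: Tier II Applicant (paragraph 8)? no; or the applicant has completed the prescribed ethics module? no. So the applicant is not a Qualifying Professional.
Under paragraph 11: the applicant holds a recognised first degree? no; the applicant does not hold indemnity cover? no; the applicant is currently registered with the interim board? no — 0 of 3 hold (need ≥2) → not satisfied.
Under paragraph 3: the applicant holds a recognised first degree? no; and the applicant has completed a period of supervised practice? no. So the applicant is not a Tier II Graduate.
Under paragraph 6: the applicant has no adverse disciplinary record? yes; the applicant has submitted a supervisor's reference? no; the applicant was previously admitted in a reciprocal jurisdiction? no — 1 of 3 hold (need ≥2) → not satisfied.
Under paragraph 5: Tier II Graduate (paragraph 3)? no; or Relevant Professional (paragraph 6)? no. So the applicant is not an Approved Practitioner.
Under paragraph 1: the applicant does not hold a recognised first degree? yes; the applicant has not completed a period of supervised practice? yes; the applicant has passed the Part III examination? yes — 3 of 3 hold (need ≥2) → satisfied.
Under paragraph 10: Recognised Person (paragraph 1)? yes; and the applicant's principal place of practice is within the jurisdiction? no. So the applicant is not a Class-H Person.
Under paragraph 9: not an Approved Practitioner (paragraph 5)? yes; and Class-H Person (paragraph 10)? no. So the applicant is not an Assessable Person.
Under paragraph 7: Registered Graduate (paragraph 11)? no; the applicant has submitted a supervisor's reference? no; Assessable Person (paragraph 9)? no — 0 of 3 hold (need ≥2) → not satisfied.
Under paragraph 2: Qualifying Professional (paragraph 4)? no; or Certified Person (paragraph 7)? no. So the applicant is not a Tier II Professional.

No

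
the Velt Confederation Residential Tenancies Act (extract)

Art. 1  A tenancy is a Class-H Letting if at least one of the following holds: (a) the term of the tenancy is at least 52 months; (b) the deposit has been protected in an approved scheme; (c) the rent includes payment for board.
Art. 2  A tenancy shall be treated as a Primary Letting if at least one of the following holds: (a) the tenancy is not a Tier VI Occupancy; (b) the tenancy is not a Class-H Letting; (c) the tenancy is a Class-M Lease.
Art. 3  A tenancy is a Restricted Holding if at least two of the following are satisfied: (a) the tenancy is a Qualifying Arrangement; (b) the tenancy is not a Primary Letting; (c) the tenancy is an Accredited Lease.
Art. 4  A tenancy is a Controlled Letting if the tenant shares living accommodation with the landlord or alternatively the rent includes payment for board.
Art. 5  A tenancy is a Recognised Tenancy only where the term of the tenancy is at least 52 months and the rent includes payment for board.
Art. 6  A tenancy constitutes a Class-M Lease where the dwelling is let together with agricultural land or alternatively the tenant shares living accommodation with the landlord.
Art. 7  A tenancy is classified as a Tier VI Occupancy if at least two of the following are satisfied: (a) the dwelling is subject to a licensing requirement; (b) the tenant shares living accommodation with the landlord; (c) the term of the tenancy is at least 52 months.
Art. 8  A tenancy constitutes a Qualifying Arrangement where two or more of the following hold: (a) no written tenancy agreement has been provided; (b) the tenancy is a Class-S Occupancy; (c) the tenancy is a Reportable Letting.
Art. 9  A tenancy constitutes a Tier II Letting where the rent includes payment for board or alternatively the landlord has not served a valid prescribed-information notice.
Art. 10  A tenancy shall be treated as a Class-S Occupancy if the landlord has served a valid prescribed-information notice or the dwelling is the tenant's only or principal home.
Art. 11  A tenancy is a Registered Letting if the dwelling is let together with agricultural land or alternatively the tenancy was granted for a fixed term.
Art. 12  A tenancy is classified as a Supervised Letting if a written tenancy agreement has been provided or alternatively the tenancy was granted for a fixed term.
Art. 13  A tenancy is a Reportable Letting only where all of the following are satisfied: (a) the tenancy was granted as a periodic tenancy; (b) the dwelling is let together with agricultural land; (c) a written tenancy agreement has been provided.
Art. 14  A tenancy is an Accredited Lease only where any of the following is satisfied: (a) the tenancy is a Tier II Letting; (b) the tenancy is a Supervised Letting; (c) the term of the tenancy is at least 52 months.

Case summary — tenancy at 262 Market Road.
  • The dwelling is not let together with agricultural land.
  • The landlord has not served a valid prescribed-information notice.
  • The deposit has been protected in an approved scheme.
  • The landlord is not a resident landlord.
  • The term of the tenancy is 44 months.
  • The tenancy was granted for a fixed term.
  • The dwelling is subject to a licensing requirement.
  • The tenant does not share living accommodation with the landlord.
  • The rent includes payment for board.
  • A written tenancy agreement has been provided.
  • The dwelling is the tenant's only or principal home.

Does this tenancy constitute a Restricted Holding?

Under article 10: the landlord has served a valid prescribed-information notice? no; or the dwelling is the tenant's only or principal home? yes. So the tenancy is a Class-S Occupancy.
Under article 13: the tenancy was granted as a periodic tenancy? no; and the dwelling is let together with agricultural land? no; and a written tenancy agreement has been provided? yes. So the tenancy is not a Reportable Letting.
Under article 8: no written tenancy agreement has been provided? no; Class-S Occupancy (article 10)? yes; Reportable Letting (article 13)? no — 1 of 3 hold (need ≥2) → not satisfied.
Under article 7: the dwelling is subject to a licensing requirement? yes; the tenant shares living accommodation with the landlord? no; term of the tenancy: 44 months ≥ 52 months? no — 1 of 3 hold (need ≥2) → not satisfied.
Under article 1: term of the tenancy: 44 months ≥ 52 months? no; or the deposit has been protected in an approved scheme? yes; or the rent includes payment for board? yes. So the tenancy is a Class-H Letting.
Under article 6: the dwelling is let together with agricultural land? no; or the tenant shares living accommodation with the landlord? no. So the tenancy is not a Class-M Lease.
Under article 2: not a Tier VI Occupancy (article 7)? yes; or not a Class-H Letting (article 1)? no; or Class-M Lease (article 6)? no. So the tenancy is a Primary Letting.
Under article 9: the rent includes payment for board? yes; or the landlord has not served a valid prescribed-information notice? yes. So the tenancy is a Tier II Letting.
Under article 12: a written tenancy agreement has been provided? yes; or the tenancy was granted for a fixed term? yes. So the tenancy is a Supervised Letting.
Under article 14: Tier II Letting (article 9)? yes; or Supervised Letting (article 12)? yes; or term of the tenancy: 44 months ≥ 52 months? no. So the tenancy is an Accredited Lease.
Under article 3: Qualifying Arrangement (article 8)? no; not a Primary Letting (article 2)? no; Accredited Lease (article 14)? yes — 1 of 3 hold (need ≥2) → not satisfied.

No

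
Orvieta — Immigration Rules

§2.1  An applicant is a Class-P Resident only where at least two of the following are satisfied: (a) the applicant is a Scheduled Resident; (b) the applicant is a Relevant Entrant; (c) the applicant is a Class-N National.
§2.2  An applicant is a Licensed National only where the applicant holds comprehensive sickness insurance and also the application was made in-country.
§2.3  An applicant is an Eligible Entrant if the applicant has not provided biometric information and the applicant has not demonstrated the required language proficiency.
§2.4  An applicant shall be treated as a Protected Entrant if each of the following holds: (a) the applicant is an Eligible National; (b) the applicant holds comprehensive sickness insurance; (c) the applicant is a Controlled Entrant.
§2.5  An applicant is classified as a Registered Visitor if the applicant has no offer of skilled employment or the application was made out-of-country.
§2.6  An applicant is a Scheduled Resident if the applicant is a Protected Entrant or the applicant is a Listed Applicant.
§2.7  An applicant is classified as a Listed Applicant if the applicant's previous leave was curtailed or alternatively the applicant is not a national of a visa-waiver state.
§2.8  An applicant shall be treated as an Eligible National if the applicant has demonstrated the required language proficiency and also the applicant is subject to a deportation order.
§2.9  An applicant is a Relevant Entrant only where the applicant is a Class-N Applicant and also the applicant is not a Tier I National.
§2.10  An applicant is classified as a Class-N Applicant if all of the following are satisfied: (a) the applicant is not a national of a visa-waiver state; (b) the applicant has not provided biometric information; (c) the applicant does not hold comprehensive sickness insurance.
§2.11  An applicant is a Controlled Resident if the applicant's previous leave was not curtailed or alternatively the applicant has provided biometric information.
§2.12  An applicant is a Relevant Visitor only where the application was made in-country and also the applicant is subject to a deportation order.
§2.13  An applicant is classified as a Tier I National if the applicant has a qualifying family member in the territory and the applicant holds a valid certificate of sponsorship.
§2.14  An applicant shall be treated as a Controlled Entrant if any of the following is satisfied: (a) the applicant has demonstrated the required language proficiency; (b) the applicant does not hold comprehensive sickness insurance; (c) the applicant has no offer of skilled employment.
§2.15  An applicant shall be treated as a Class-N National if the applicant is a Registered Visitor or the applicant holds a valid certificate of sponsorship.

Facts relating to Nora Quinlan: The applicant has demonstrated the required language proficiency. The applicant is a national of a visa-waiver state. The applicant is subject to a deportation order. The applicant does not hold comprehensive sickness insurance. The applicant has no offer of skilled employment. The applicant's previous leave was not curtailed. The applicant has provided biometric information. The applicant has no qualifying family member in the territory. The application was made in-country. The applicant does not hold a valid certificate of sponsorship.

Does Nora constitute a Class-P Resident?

Under §2.8: the applicant has demonstrated the required language proficiency? yes; and the applicant is subject to a deportation order? yes. So the applicant is an Eligible National.
Under §2.14: the applicant has demonstrated the required language proficiency? yes; or the applicant does not hold comprehensive sickness insurance? yes; or the applicant has no offer of skilled employment? yes. So the applicant is a Controlled Entrant.
Under §2.4: Eligible National (§2.8)? yes; and the applicant holds comprehensive sickness insurance? no; and Controlled Entrant (§2.14)? yes. So the applicant is not a Protected Entrant.
Under §2.7: the applicant's previous leave was curtailed? no; or the applicant is not a national of a visa-waiver state? no. So the applicant is not a Listed Applicant.
Under §2.6: Protected Entrant (§2.4)? no; or Listed Applicant (§2.7)? no. So the applicant is not a Scheduled Resident.
Under §2.10: the applicant is not a national of a visa-waiver state? no; and the applicant has not provided biometric information? no; and the applicant does not hold comprehensive sickness insurance? yes. So the applicant is not a Class-N Applicant.
Under §2.13: the applicant has a qualifying family member in the territory? no; and the applicant holds a valid certificate of sponsorship? no. So the applicant is not a Tier I National.
Under §2.9: Class-N Applicant (§2.10)? no; and not a Tier I National (§2.13)? yes. So the applicant is not a Relevant Entrant.
Under §2.5: the applicant has no offer of skilled employment? yes; or the application was made out-of-country? no. So the applicant is a Registered Visitor.
Under §2.15: Registered Visitor (§2.5)? yes; or the applicant holds a valid certificate of sponsorship? no. So the applicant is a Class-N National.
Under §2.1: Scheduled Resident (§2.6)? no; Relevant Entrant (§2.9)? no; Class-N National (§2.15)? yes — 1 of 3 hold (need ≥2) → not satisfied.

No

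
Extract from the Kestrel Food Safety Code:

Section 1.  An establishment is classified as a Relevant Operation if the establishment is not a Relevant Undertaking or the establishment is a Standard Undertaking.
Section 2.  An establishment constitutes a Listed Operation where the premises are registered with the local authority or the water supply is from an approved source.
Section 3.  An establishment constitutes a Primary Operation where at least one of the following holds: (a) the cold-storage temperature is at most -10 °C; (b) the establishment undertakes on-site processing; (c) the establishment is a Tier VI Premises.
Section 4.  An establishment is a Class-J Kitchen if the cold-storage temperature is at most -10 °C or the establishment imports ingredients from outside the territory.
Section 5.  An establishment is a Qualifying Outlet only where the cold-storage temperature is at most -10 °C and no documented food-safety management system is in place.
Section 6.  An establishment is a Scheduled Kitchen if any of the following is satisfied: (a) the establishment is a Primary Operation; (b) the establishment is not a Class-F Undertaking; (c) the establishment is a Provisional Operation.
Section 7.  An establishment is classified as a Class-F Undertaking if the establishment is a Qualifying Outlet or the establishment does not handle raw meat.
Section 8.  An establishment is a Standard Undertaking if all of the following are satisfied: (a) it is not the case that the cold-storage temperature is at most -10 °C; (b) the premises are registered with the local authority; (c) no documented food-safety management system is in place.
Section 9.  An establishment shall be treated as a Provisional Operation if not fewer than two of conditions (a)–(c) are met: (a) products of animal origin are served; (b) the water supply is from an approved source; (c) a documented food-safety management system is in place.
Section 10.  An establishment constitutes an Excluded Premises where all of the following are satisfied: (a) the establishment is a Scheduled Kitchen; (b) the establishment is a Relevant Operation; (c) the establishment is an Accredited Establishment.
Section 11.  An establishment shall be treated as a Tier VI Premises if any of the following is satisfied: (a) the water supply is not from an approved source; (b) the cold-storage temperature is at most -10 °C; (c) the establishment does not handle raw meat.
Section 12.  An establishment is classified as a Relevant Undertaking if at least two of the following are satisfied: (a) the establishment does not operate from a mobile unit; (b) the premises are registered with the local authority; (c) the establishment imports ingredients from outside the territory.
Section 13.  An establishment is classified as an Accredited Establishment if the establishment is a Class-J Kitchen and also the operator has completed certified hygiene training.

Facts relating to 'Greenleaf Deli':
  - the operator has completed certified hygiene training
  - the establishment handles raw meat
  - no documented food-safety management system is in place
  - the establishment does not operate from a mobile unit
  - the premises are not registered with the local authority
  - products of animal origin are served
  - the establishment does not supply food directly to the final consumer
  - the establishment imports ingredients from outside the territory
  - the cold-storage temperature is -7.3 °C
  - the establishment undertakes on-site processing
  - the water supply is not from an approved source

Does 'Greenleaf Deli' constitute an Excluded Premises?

section 11 — Tier VI Premises: [the water supply is not from an approved source? yes] OR [cold-storage temperature: -7.3 °C ≤ -10 °C? no] OR [the establishment does not handle raw meat? no] → satisfied.
section 3 — Primary Operation: [cold-storage temperature: -7.3 °C ≤ -10 °C? no] OR [the establishment undertakes on-site processing? yes] OR [Tier VI Premises (section 11)? yes] → satisfied.
section 5 — Qualifying Outlet: [cold-storage temperature: -7.3 °C ≤ -10 °C? no] AND [no documented food-safety management system is in place? yes] → not satisfied.
section 7 — Class-F Undertaking: [Qualifying Outlet (section 5)? no] OR [the establishment does not handle raw meat? no] → not satisfied.
section 9 — Provisional Operation: products of animal origin are served? yes; the water supply is from an approved source? no; a documented food-safety management system is in place? no — 1 of 3 hold (need ≥2) → not satisfied.
section 6 — Scheduled Kitchen: [Primary Operation (section 3)? yes] OR [not a Class-F Undertaking (section 7)? yes] OR [Provisional Operation (section 9)? no] → satisfied.
section 12 — Relevant Undertaking: the establishment does not operate from a mobile unit? yes; the premises are registered with the local authority? no; the establishment imports ingredients from outside the territory? yes — 2 of 3 hold (need ≥2) → satisfied.
section 8 — Standard Undertaking: [cold-storage temperature: -7.3 °C ≤ -10 °C? no, so negated condition yes] AND [the premises are registered with the local authority? no] AND [no documented food-safety management system is in place? yes] → not satisfied.
section 1 — Relevant Operation: [not a Relevant Undertaking (section 12)? no] OR [Standard Undertaking (section 8)? no] → not satisfied.
section 4 — Class-J Kitchen: [cold-storage temperature: -7.3 °C ≤ -10 °C? no] OR [the establishment imports ingredients from outside the territory? yes] → satisfied.
section 13 — Accredited Establishment: [Class-J Kitchen (section 4)? yes] AND [the operator has completed certified hygiene training? yes] → satisfied.
section 10 — Excluded Premises: [Scheduled Kitchen (section 6)? yes] AND [Relevant Operation (section 1)? no] AND [Accredited Establishment (section 13)? yes] → not satisfied.

No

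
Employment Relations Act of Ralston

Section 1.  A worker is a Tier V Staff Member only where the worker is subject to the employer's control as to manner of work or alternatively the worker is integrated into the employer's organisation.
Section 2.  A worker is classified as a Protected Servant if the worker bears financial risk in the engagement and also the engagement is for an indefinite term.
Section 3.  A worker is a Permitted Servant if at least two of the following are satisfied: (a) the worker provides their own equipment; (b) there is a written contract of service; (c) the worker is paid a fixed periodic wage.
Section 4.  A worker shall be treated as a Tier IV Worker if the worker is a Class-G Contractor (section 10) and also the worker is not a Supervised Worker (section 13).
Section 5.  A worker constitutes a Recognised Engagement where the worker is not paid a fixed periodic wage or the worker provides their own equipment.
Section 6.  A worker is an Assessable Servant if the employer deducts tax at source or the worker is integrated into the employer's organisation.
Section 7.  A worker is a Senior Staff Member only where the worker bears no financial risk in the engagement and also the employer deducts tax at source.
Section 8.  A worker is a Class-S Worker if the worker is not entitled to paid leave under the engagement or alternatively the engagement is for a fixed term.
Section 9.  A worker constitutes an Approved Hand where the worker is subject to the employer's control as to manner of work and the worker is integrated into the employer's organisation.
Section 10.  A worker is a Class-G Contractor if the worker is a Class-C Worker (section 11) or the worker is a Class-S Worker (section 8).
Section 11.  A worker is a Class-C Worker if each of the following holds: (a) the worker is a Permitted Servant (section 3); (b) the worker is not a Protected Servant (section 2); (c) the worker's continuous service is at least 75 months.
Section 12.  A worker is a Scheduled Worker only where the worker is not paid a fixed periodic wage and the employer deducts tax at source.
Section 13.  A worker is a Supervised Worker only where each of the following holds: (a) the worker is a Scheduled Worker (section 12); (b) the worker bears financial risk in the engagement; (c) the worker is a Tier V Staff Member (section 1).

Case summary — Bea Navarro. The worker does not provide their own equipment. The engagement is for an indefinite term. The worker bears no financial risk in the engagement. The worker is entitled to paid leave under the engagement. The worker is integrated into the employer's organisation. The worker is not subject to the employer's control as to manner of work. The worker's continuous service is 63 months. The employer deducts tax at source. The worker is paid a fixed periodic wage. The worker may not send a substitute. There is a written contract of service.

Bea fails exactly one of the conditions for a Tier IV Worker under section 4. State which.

section 3 — Permitted Servant: the worker provides their own equipment? no; there is a written contract of service? yes; the worker is paid a fixed periodic wage? yes — 2 of 3 hold (need ≥2) → satisfied.
section 2 — Protected Servant: [the worker bears financial risk in the engagement? no] AND [the engagement is for an indefinite term? yes] → not satisfied.
section 11 — Class-C Worker: [Permitted Servant (section 3)? yes] AND [not a Protected Servant (section 2)? yes] AND [worker's continuous service: 63 months ≥ 75 months? no] → not satisfied.
section 8 — Class-S Worker: [the worker is not entitled to paid leave under the engagement? no] OR [the engagement is for a fixed term? no] → not satisfied.
section 10 — Class-G Contractor: [Class-C Worker (section 11)? no] OR [Class-S Worker (section 8)? no] → not satisfied.
section 12 — Scheduled Worker: [the worker is not paid a fixed periodic wage? no] AND [the employer deducts tax at source? yes] → not satisfied.
section 1 — Tier V Staff Member: [the worker is subject to the employer's control as to manner of work? no] OR [the worker is integrated into the employer's organisation? yes] → satisfied.
section 13 — Supervised Worker: [Scheduled Worker (section 12)? no] AND [the worker bears financial risk in the engagement? no] AND [Tier V Staff Member (section 1)? yes] → not satisfied.
section 4 — Tier IV Worker: [Class-G Contractor (section 10)? no] AND [not a Supervised Worker (section 13)? yes] → not satisfied.

Class-G Contractor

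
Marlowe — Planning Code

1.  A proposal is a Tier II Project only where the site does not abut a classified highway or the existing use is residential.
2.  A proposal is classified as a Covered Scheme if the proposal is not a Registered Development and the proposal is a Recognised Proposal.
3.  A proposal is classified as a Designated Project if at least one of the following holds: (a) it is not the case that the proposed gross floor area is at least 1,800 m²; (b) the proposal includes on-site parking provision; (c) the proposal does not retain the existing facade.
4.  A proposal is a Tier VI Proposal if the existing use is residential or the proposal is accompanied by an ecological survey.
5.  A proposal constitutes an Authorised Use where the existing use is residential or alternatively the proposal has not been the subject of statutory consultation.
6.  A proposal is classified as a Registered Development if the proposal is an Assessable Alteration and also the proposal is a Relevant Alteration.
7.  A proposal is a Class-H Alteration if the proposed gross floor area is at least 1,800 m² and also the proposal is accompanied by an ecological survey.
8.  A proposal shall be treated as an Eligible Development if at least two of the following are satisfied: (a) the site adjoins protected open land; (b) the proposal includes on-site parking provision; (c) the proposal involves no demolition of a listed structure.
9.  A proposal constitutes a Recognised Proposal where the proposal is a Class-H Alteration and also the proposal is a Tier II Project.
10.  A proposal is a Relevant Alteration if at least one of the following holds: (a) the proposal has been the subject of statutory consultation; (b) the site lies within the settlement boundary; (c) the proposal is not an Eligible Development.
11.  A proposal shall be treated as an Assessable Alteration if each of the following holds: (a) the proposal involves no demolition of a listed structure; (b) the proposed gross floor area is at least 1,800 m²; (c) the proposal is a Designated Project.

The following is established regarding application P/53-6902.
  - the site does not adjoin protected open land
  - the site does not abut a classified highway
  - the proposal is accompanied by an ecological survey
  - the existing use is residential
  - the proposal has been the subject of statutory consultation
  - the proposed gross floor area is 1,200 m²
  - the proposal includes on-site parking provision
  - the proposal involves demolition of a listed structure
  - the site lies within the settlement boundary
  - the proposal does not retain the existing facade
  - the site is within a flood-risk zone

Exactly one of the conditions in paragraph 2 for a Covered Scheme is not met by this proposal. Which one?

Recognised Proposal

paragraph 3 — Designated Project: [proposed gross floor area: 1,200 m² ≥ 1,800 m²? no, so negated condition yes] OR [the proposal includes on-site parking provision? yes] OR [the proposal does not retain the existing facade? yes] → satisfied.
paragraph 11 — Assessable Alteration: [the proposal involves no demolition of a listed structure? no] AND [proposed gross floor area: 1,200 m² ≥ 1,800 m²? no] AND [Designated Project (paragraph 3)? yes] → not satisfied.
paragraph 8 — Eligible Development: the site adjoins protected open land? no; the proposal includes on-site parking provision? yes; the proposal involves no demolition of a listed structure? no — 1 of 3 hold (need ≥2) → not satisfied.
paragraph 10 — Relevant Alteration: [the proposal has been the subject of statutory consultation? yes] OR [the site lies within the settlement boundary? yes] OR [not an Eligible Development (paragraph 8)? yes] → satisfied.
paragraph 6 — Registered Development: [Assessable Alteration (paragraph 11)? no] AND [Relevant Alteration (paragraph 10)? yes] → not satisfied.
paragraph 7 — Class-H Alteration: [proposed gross floor area: 1,200 m² ≥ 1,800 m²? no] AND [the proposal is accompanied by an ecological survey? yes] → not satisfied.
paragraph 1 — Tier II Project: [the site does not abut a classified highway? yes] OR [the existing use is residential? yes] → satisfied.
paragraph 9 — Recognised Proposal: [Class-H Alteration (paragraph 7)? no] AND [Tier II Project (paragraph 1)? yes] → not satisfied.
paragraph 2 — Covered Scheme: [not a Registered Development (paragraph 6)? yes] AND [Recognised Proposal (paragraph 9)? no] → not satisfied.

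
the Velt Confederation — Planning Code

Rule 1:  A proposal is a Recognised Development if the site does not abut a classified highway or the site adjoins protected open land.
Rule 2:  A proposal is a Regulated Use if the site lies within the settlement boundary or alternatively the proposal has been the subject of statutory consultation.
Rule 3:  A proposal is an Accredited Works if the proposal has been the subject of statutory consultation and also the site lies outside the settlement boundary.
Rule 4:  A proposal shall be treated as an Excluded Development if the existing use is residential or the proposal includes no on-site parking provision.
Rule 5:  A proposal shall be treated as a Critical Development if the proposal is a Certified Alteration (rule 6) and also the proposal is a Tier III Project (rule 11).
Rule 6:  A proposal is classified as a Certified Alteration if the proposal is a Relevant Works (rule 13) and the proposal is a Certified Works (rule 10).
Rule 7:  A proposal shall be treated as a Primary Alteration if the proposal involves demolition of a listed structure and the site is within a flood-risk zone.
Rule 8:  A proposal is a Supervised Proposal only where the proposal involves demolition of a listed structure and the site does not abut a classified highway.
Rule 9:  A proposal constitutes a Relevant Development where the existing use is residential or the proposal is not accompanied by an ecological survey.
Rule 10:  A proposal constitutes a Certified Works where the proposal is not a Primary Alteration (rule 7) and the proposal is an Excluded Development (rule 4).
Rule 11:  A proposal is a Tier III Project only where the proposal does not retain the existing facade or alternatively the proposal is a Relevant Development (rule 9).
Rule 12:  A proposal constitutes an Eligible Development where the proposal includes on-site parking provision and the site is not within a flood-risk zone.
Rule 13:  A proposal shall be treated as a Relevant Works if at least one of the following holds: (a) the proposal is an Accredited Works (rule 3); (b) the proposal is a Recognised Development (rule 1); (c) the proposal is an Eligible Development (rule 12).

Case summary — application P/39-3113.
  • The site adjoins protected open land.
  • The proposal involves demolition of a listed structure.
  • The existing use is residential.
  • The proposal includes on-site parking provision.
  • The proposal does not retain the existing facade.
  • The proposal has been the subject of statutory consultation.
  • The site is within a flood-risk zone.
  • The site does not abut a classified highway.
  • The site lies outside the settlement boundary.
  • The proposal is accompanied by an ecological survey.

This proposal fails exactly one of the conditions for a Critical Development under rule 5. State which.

Under rule 3: the proposal has been the subject of statutory consultation? yes; and the site lies outside the settlement boundary? yes. So the proposal is an Accredited Works.
Under rule 1: the site does not abut a classified highway? yes; or the site adjoins protected open land? yes. So the proposal is a Recognised Development.
Under rule 12: the proposal includes on-site parking provision? yes; and the site is not within a flood-risk zone? no. So the proposal is not an Eligible Development.
Under rule 13: Accredited Works (rule 3)? yes; or Recognised Development (rule 1)? yes; or Eligible Development (rule 12)? no. So the proposal is a Relevant Works.
Under rule 7: the proposal involves demolition of a listed structure? yes; and the site is within a flood-risk zone? yes. So the proposal is a Primary Alteration.
Under rule 4: the existing use is residential? yes; or the proposal includes no on-site parking provision? no. So the proposal is an Excluded Development.
Under rule 10: not a Primary Alteration (rule 7)? no; and Excluded Development (rule 4)? yes. So the proposal is not a Certified Works.
Under rule 6: Relevant Works (rule 13)? yes; and Certified Works (rule 10)? no. So the proposal is not a Certified Alteration.
Under rule 9: the existing use is residential? yes; or the proposal is not accompanied by an ecological survey? no. So the proposal is a Relevant Development.
Under rule 11: the proposal does not retain the existing facade? yes; or Relevant Development (rule 9)? yes. So the proposal is a Tier III Project.
Under rule 5: Certified Alteration (rule 6)? no; and Tier III Project (rule 11)? yes. So the proposal is not a Critical Development.

Certified Alteration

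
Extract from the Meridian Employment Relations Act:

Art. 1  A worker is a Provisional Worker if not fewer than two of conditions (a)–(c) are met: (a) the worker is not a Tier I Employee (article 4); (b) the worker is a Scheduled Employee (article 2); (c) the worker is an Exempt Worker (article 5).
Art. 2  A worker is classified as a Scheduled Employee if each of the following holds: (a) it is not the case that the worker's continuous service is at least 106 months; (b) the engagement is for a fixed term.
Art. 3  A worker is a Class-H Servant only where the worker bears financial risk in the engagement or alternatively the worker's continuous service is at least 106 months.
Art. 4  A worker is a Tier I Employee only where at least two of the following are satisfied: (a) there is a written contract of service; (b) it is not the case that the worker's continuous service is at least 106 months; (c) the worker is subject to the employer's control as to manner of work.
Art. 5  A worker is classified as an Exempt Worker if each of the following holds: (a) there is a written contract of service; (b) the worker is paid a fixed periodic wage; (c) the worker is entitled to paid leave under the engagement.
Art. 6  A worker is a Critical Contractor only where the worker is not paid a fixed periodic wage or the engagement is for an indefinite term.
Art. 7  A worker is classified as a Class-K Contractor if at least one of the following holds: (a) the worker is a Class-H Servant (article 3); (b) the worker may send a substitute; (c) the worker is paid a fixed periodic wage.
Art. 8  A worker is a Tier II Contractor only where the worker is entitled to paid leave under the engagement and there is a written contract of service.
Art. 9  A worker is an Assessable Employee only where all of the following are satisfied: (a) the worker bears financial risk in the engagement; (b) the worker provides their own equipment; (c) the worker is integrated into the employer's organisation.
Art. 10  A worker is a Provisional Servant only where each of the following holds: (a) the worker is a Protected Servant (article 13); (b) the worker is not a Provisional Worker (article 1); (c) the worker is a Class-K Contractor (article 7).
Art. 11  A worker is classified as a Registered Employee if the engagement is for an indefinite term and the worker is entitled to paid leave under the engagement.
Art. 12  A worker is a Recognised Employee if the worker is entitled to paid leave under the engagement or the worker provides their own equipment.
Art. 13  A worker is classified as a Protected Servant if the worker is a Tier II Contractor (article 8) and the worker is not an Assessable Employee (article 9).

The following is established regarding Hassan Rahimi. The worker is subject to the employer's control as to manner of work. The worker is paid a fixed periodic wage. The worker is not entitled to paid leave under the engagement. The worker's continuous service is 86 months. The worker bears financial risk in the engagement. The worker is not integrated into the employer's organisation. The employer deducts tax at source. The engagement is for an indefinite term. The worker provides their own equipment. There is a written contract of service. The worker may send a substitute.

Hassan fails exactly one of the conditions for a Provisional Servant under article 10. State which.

Protected Servant

article 8 — Tier II Contractor: [the worker is entitled to paid leave under the engagement? no] AND [there is a written contract of service? yes] → not satisfied.
article 9 — Assessable Employee: [the worker bears financial risk in the engagement? yes] AND [the worker provides their own equipment? yes] AND [the worker is integrated into the employer's organisation? no] → not satisfied.
article 13 — Protected Servant: [Tier II Contractor (article 8)? no] AND [not an Assessable Employee (article 9)? yes] → not satisfied.
article 4 — Tier I Employee: there is a written contract of service? yes; worker's continuous service: 86 months ≥ 106 months? no, so negated condition yes; the worker is subject to the employer's control as to manner of work? yes — 3 of 3 hold (need ≥2) → satisfied.
article 2 — Scheduled Employee: [worker's continuous service: 86 months ≥ 106 months? no, so negated condition yes] AND [the engagement is for a fixed term? no] → not satisfied.
article 5 — Exempt Worker: [there is a written contract of service? yes] AND [the worker is paid a fixed periodic wage? yes] AND [the worker is entitled to paid leave under the engagement? no] → not satisfied.
article 1 — Provisional Worker: not a Tier I Employee (article 4)? no; Scheduled Employee (article 2)? no; Exempt Worker (article 5)? no — 0 of 3 hold (need ≥2) → not satisfied.
article 3 — Class-H Servant: [the worker bears financial risk in the engagement? yes] OR [worker's continuous service: 86 months ≥ 106 months? no] → satisfied.
article 7 — Class-K Contractor: [Class-H Servant (article 3)? yes] OR [the worker may send a substitute? yes] OR [the worker is paid a fixed periodic wage? yes] → satisfied.
article 10 — Provisional Servant: [Protected Servant (article 13)? no] AND [not a Provisional Worker (article 1)? yes] AND [Class-K Contractor (article 7)? yes] → not satisfied.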